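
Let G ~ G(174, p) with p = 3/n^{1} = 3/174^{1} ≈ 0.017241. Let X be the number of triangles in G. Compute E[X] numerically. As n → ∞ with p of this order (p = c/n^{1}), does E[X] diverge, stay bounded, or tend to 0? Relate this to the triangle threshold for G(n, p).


Number of potential triangles: C(174, 3) = 862924.
Each occurs with probability p³ ≈ (0.017241)³ ≈ 5.1252614e-06.
By linearity: E[X] = C(174, 3)·p³ ≈ 862924 · 5.1252614e-06 ≈ 4.42271.
Here α = 1, so p = 3/n is exactly at the triangle threshold p ~ 1/n. Asymptotically E[X] → c³/6 = 3³/6 = 9/2 ≈ 4.50000, a bounded constant. In this regime the triangle count is asymptotically Poisson(c³/6).

E[X] ≈ 4.42271; in regime p = Θ(1/n^{1}) E[X] stays bounded (at the triangle threshold p ~ 1/n).


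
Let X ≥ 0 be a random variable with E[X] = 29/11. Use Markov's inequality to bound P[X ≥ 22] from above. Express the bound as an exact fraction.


μ = E[X] = 29/11, a = 22.
Markov: P[X ≥ 22] ≤ μ/a = (29/11)/22 = 29/242.
Numerically: ≈ 0.120.
(Since a = 22 > μ = 2.636, the bound 29/242 is < 1 and informative.)

P[X ≥ 22] ≤ 29/242 ≈ 0.120.


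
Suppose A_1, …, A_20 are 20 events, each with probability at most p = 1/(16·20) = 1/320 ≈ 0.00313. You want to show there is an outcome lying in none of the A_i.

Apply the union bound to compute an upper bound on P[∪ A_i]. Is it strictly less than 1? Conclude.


Union bound: P[∪_{i=1}^{20} A_i] ≤ Σ_i P[A_i] ≤ 20·p = 20·(1/320) = 1/16.
Numerically: 1/16 ≈ 0.06250.
Is 1/16 < 1? YES.
Since P[∪ A_i] ≤ 1/16 < 1, the complement has P[∩ A_i^c] ≥ 1 − 1/16 = 15/16 > 0, so some outcome avoids every A_i.

20·p = 1/16 ≈ 0.06250; existence CERTIFIED by the union bound.


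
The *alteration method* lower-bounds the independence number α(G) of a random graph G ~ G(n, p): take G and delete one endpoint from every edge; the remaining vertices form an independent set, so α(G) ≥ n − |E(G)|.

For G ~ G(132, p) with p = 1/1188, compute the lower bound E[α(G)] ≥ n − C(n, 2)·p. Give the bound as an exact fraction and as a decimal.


E[|E(G)|] = C(132, 2)·p = 8646 · (1/1188) = 131/18.
E[α(G)] ≥ n − E[|E(G)|] = 132 − 131/18 = 2245/18.
Numerically: ≈ 124.722222.
(This is only a lower bound; the true E[α(G)] may be larger.)

E[α(G)] ≥ 2245/18 ≈ 124.722222.


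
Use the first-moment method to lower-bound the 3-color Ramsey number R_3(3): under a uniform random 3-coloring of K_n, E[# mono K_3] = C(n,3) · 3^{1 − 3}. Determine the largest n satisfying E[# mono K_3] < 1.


We need C(n, 3) · 3^{1 − 3} < 1, i.e. C(n, 3) < 3^{3 − 1} = 9.
Check values of n near the boundary:
  n = 3: C(3, 3) = 1; 1 < 9? YES
  n = 4: C(4, 3) = 4; 4 < 9? YES
  n = 5: C(5, 3) = 10; 10 < 9? NO
  n = 6: C(6, 3) = 20; 20 < 9? NO
  n = 7: C(7, 3) = 35; 35 < 9? NO
The largest n with C(n, 3) < 9 is n = 4 (where E[X] = 4/9 ≈ 0.44444). Hence R_3(3) > 4, i.e. R_3(3) ≥ 5.

Largest n = 4; hence R_3(3) > 4.


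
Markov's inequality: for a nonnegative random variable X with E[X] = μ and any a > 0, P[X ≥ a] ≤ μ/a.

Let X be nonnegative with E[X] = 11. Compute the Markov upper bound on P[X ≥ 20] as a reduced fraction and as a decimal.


μ = E[X] = 11, a = 20.
Markov: P[X ≥ 20] ≤ μ/a = (11)/20 = 11/20.
Numerically: ≈ 0.5500.
(Since a = 20 > μ = 11.0000, the bound 11/20 is < 1 and informative.)

P[X ≥ 20] ≤ 11/20 ≈ 0.5500.


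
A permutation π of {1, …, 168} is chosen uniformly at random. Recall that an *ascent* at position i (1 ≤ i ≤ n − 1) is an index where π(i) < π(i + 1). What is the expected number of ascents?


Write X = Σ X_I over i = 1, …, 167, with X_I the indicator of one ascent.
There are 167 indicators.
For each fixed i, the pair (π(i), π(i+1)) is a uniformly random ordered pair of distinct values from {1, …, 168}; by symmetry P[π(i) < π(i+1)] = 1/2.
By linearity: E[X] = 167 · (1/2) = (168 − 1) · (1/2) = 167/2 ≈ 83.5000.

E[X] = 167/2 = 83.5000.


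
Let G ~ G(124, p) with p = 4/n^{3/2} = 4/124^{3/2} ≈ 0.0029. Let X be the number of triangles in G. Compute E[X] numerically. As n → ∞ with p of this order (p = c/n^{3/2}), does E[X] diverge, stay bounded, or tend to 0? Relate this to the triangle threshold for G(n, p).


Number of potential triangles: C(124, 3) = 310124.
Each occurs with probability p³ ≈ (0.0029)³ ≈ 2.43099e-08.
By linearity: E[X] = C(124, 3)·p³ ≈ 310124 · 2.43099e-08 ≈ 0.008.
Since α = 3/2 > 1, p = c/n^{3/2} = o(1/n) is below the triangle threshold p ~ 1/n. Asymptotically E[X] ~ (c³/6)·n^{3(1−α)} = (4³/6)·n^{-1.5} → 0, so by Markov's inequality G has no triangles w.h.p.

E[X] ≈ 0.008; in regime p = Θ(1/n^{3/2}) E[X] tends to 0 (below the triangle threshold p ~ 1/n).


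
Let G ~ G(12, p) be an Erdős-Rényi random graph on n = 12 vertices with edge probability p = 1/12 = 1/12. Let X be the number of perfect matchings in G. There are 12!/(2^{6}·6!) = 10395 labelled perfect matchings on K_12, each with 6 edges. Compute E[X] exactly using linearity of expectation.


K_12 has 12!/(2^{6}·6!) = 10395 labelled perfect matchings.
For each such perfect matching H, let X_H = 1 if all 6 edges of H are present in G. Then P[X_H = 1] = p^{6} = (1/12)^{6} = 1/2985984.
By linearity of expectation: E[X] = Σ_H E[X_H] = 10395 · p^{6} = 10395 · 1/2985984 = 385/110592.
Numerically: E[X] ≈ 0.003481.

E[X] = 10395 · (1/12)^{6} = 385/110592 ≈ 0.003481.


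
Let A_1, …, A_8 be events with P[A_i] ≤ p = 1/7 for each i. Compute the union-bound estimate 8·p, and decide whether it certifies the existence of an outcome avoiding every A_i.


Union bound: P[∪_{i=1}^{8} A_i] ≤ Σ_i P[A_i] ≤ 8·p = 8·(1/7) = 8/7.
Numerically: 8/7 ≈ 1.143.
Is 8/7 < 1? NO.
Since the bound 8/7 is ≥ 1, the union bound is uninformative here; it does NOT by itself certify existence.

8·p = 8/7 ≈ 1.143; existence NOT certified by the union bound.


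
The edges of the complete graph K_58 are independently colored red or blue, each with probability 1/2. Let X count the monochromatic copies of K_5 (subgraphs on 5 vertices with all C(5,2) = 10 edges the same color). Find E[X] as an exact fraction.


Let X = Σ_S X_S over the C(58, 5) = 4582116 subsets S of size 5, where X_S = 1 if the K_5 on S is monochromatic.
For a fixed S, the K_5 on S has C(5, 2) = 10 edges. P[all 10 edges red] = (1/2)^10, and likewise for blue, so P[monochromatic] = 2·(1/2)^10 = 2^{1 − 10} = 1/512.
By linearity of expectation: E[X] = C(58, 5) · 2^{1 − 10} = 4582116 · 1/512 = 1145529/128.
Numerically: E[X] ≈ 8949.445312.

E[X] = C(58,5)·2^(1−C(5,2)) = 1145529/128 ≈ 8949.445312.


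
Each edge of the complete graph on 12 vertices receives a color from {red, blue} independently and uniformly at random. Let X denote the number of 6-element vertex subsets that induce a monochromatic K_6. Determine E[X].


Let X = Σ_S X_S over the C(12, 6) = 924 subsets S of size 6, where X_S = 1 if the K_6 on S is monochromatic.
For a fixed S, the K_6 on S has C(6, 2) = 15 edges. P[all 15 edges red] = (1/2)^15, and likewise for blue, so P[monochromatic] = 2·(1/2)^15 = 2^{1 − 15} = 1/16384.
By linearity: E[X] = C(12, 6) · 2^{1 − 15} = 924 · 1/16384 = 231/4096.
Numerically: E[X] ≈ 0.05640.

E[X] = C(12,6)·2^(1−C(6,2)) = 231/4096 ≈ 0.05640.


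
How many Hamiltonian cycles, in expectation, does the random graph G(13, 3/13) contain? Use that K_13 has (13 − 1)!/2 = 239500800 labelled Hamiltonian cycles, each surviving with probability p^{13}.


K_13 has (13 − 1)!/2 = 239500800 labelled Hamiltonian cycles.
For each such Hamiltonian cycle H, let X_H = 1 if all 13 edges of H are present in G. Then P[X_H = 1] = p^{13} = (3/13)^{13} = 1594323/302875106592253.
By linearity: E[X] = Σ_H E[X_H] = 239500800 · p^{13} = 239500800 · 1594323/302875106592253 = 381841633958400/302875106592253.
Numerically: E[X] ≈ 1.26072.

E[X] = 239500800 · (3/13)^{13} = 381841633958400/302875106592253 ≈ 1.26072.


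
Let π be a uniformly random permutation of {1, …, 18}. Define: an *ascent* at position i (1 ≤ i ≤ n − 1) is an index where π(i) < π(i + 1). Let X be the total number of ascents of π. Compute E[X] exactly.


Write X = Σ X_I over i = 1, …, 17, with X_I the indicator of one ascent.
There are 17 indicators.
For each fixed i, the pair (π(i), π(i+1)) is a uniformly random ordered pair of distinct values from {1, …, 18}; by symmetry P[π(i) < π(i+1)] = 1/2.
By linearity: E[X] = 17 · (1/2) = (18 − 1) · (1/2) = 17/2 ≈ 8.5000.

E[X] = 17/2 = 8.5000.


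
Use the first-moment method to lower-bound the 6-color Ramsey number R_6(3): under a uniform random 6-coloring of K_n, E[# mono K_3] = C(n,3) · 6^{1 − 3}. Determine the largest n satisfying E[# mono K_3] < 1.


We need C(n, 3) · 6^{1 − 3} < 1, i.e. C(n, 3) < 6^{3 − 1} = 36.
Check values of n near the boundary:
  n = 5: C(5, 3) = 10; 10 < 36? YES
  n = 6: C(6, 3) = 20; 20 < 36? YES
  n = 7: C(7, 3) = 35; 35 < 36? YES
  n = 8: C(8, 3) = 56; 56 < 36? NO
  n = 9: C(9, 3) = 84; 84 < 36? NO
The largest n with C(n, 3) < 36 is n = 7 (where E[X] = 35/36 ≈ 0.972). Hence R_6(3) > 7, i.e. R_6(3) ≥ 8.

Largest n = 7; hence R_6(3) > 7.


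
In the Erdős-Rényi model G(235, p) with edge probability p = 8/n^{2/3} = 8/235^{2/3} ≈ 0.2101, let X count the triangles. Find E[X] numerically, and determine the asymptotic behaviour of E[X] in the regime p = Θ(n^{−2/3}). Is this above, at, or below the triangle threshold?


Number of potential triangles: C(235, 3) = 2135445.
Each occurs with probability p³ ≈ (0.2101)³ ≈ 9.271163e-03.
By linearity: E[X] = C(235, 3)·p³ ≈ 2135445 · 9.271163e-03 ≈ 19798.0596.
Since α = 2/3 < 1, p = c/n^{2/3} ≫ 1/n is above the triangle threshold p ~ 1/n. Asymptotically E[X] ~ (c³/6)·n^{3(1−α)} = (8³/6)·n^{1} → ∞; triangles are abundant w.h.p.

E[X] ≈ 19798.0596; in regime p = Θ(1/n^{2/3}) E[X] diverges (above the triangle threshold p ~ 1/n).


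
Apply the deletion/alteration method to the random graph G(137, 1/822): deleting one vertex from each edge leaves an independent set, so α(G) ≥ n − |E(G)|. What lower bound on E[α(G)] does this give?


E[|E(G)|] = C(137, 2)·p = 9316 · (1/822) = 34/3.
E[α(G)] ≥ n − E[|E(G)|] = 137 − 34/3 = 377/3.
Numerically: ≈ 125.6667.
(This is only a lower bound; the true E[α(G)] may be larger.)

E[α(G)] ≥ 377/3 ≈ 125.6667.


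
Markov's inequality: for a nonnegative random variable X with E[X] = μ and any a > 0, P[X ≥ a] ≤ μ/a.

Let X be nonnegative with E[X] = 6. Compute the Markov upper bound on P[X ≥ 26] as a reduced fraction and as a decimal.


μ = E[X] = 6, a = 26.
Markov: P[X ≥ 26] ≤ μ/a = (6)/26 = 3/13.
Numerically: ≈ 0.23077.
(Since a = 26 > μ = 6.00000, the bound 3/13 is < 1 and informative.)

P[X ≥ 26] ≤ 3/13 ≈ 0.23077.


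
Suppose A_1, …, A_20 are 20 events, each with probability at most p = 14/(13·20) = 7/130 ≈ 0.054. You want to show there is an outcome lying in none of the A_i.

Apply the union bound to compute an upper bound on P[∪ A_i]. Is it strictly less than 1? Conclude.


Union bound: P[∪_{i=1}^{20} A_i] ≤ Σ_i P[A_i] ≤ 20·p = 20·(7/130) = 14/13.
Numerically: 14/13 ≈ 1.077.
Is 14/13 < 1? NO.
Since the bound 14/13 is ≥ 1, the union bound is uninformative here; it does NOT by itself certify existence.

20·p = 14/13 ≈ 1.077; existence NOT certified by the union bound.


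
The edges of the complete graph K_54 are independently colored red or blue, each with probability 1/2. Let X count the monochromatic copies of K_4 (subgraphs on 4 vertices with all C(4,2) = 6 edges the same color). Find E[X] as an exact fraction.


Let X = Σ_S X_S over the C(54, 4) = 316251 subsets S of size 4, where X_S = 1 if the K_4 on S is monochromatic.
For a fixed S, the K_4 on S has C(4, 2) = 6 edges. P[all 6 edges red] = (1/2)^6, and likewise for blue, so P[monochromatic] = 2·(1/2)^6 = 2^{1 − 6} = 1/32.
Summing: E[X] = C(54, 4) · 2^{1 − 6} = 316251 · 1/32 = 316251/32.
Numerically: E[X] ≈ 9882.844.

E[X] = C(54,4)·2^(1−C(4,2)) = 316251/32 ≈ 9882.844.


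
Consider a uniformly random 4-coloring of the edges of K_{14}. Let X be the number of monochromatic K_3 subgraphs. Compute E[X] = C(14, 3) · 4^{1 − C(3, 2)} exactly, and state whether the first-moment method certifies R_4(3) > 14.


E[X] = C(14, 3) · 4^{1 − 3} = 364 · 4^{−2} = 364/16.
As a reduced fraction: E[X] = 91/4 ≈ 22.75000.
Is E[X] < 1? NO.
Since E[X] ≥ 1, the first-moment bound is inconclusive at n = 14; it does NOT by itself certify R_4(3) > 14.

E[X] = 91/4 ≈ 22.75000; E[X] ≥ 1; first-moment method inconclusive here.


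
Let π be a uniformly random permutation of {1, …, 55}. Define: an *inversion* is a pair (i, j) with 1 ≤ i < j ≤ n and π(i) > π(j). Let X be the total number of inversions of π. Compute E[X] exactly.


Write X = Σ X_I over the C(55, 2) = 1485 pairs i < j, with X_I the indicator of one inversion.
There are 1485 indicators.
For each fixed pair i < j, the values π(i) and π(j) are two distinct elements of {1, …, 55} in uniformly random order; by symmetry P[π(i) > π(j)] = 1/2.
By linearity: E[X] = 1485 · (1/2) = C(55, 2) · (1/2) = 1485/2 = 1485/2 ≈ 742.500000.

E[X] = 1485/2 = 742.500000.


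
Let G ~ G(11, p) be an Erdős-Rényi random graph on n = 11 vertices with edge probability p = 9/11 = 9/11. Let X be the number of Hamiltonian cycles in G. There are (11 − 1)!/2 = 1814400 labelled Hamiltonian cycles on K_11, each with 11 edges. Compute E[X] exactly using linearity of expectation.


K_11 has (11 − 1)!/2 = 1814400 labelled Hamiltonian cycles.
For each such Hamiltonian cycle H, let X_H = 1 if all 11 edges of H are present in G. Then P[X_H = 1] = p^{11} = (9/11)^{11} = 31381059609/285311670611.
By linearity of expectation: E[X] = Σ_H E[X_H] = 1814400 · p^{11} = 1814400 · 31381059609/285311670611 = 56937794554569600/285311670611.
Numerically: E[X] ≈ 1.9956e+05.

E[X] = 1814400 · (9/11)^{11} = 56937794554569600/285311670611 ≈ 1.9956e+05.


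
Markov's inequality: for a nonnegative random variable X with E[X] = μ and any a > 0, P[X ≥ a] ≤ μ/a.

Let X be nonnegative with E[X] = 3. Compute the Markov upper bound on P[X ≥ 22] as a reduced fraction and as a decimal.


μ = E[X] = 3, a = 22.
Markov: P[X ≥ 22] ≤ μ/a = (3)/22 = 3/22.
Numerically: ≈ 0.1364.
(Since a = 22 > μ = 3.0000, the bound 3/22 is < 1 and informative.)

P[X ≥ 22] ≤ 3/22 ≈ 0.1364.


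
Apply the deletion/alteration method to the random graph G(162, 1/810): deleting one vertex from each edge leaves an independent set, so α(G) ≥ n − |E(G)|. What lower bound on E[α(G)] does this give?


E[|E(G)|] = C(162, 2)·p = 13041 · (1/810) = 161/10.
E[α(G)] ≥ n − E[|E(G)|] = 162 − 161/10 = 1459/10.
Numerically: ≈ 145.90000.
(This is only a lower bound; the true E[α(G)] may be larger.)

E[α(G)] ≥ 1459/10 ≈ 145.90000.


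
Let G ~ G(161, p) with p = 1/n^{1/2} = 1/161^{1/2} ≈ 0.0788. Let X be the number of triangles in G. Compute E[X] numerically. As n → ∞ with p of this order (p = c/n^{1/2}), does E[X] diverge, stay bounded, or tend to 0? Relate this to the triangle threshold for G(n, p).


Number of potential triangles: C(161, 3) = 682640.
Each occurs with probability p³ ≈ (0.0788)³ ≈ 4.89510e-04.
By linearity: E[X] = C(161, 3)·p³ ≈ 682640 · 4.89510e-04 ≈ 334.159.
Since α = 1/2 < 1, p = c/n^{1/2} ≫ 1/n is above the triangle threshold p ~ 1/n. Asymptotically E[X] ~ (c³/6)·n^{3(1−α)} = (1³/6)·n^{1.5} → ∞; triangles are abundant w.h.p.

E[X] ≈ 334.159; in regime p = Θ(1/n^{1/2}) E[X] diverges (above the triangle threshold p ~ 1/n).


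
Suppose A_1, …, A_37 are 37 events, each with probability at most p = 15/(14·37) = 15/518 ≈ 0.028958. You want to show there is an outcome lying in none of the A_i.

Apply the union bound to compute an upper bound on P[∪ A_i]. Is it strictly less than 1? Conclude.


Union bound: P[∪_{i=1}^{37} A_i] ≤ Σ_i P[A_i] ≤ 37·p = 37·(15/518) = 15/14.
Numerically: 15/14 ≈ 1.071429.
Is 15/14 < 1? NO.
Since the bound 15/14 is ≥ 1, the union bound is uninformative here; it does NOT by itself certify existence.

37·p = 15/14 ≈ 1.071429; existence NOT certified by the union bound.


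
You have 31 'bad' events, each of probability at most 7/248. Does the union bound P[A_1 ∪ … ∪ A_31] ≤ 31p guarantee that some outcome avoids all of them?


Union bound: P[∪_{i=1}^{31} A_i] ≤ Σ_i P[A_i] ≤ 31·p = 31·(7/248) = 7/8.
Numerically: 7/8 ≈ 0.875.
Is 7/8 < 1? YES.
Since P[∪ A_i] ≤ 7/8 < 1, the complement has P[∩ A_i^c] ≥ 1 − 7/8 = 1/8 > 0, so some outcome avoids every A_i.

31·p = 7/8 ≈ 0.875; existence CERTIFIED by the union bound.


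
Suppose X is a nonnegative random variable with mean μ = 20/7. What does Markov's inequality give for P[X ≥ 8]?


μ = E[X] = 20/7, a = 8.
Markov: P[X ≥ 8] ≤ μ/a = (20/7)/8 = 5/14.
Numerically: ≈ 0.357143.
(Since a = 8 > μ = 2.857143, the bound 5/14 is < 1 and informative.)

P[X ≥ 8] ≤ 5/14 ≈ 0.357143.


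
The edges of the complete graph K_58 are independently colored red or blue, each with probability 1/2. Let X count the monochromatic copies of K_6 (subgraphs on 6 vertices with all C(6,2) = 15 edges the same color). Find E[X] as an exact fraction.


Let X = Σ_S X_S over the C(58, 6) = 40475358 subsets S of size 6, where X_S = 1 if the K_6 on S is monochromatic.
For a fixed S, the K_6 on S has C(6, 2) = 15 edges. P[all 15 edges red] = (1/2)^15, and likewise for blue, so P[monochromatic] = 2·(1/2)^15 = 2^{1 − 15} = 1/16384.
By linearity of expectation: E[X] = C(58, 6) · 2^{1 − 15} = 40475358 · 1/16384 = 20237679/8192.
Numerically: E[X] ≈ 2470.41980.

E[X] = C(58,6)·2^(1−C(6,2)) = 20237679/8192 ≈ 2470.41980.


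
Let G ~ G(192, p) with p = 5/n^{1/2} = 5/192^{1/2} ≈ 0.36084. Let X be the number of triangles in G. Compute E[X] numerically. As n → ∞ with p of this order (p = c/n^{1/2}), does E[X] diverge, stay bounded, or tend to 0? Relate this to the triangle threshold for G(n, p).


Number of potential triangles: C(192, 3) = 1161280.
Each occurs with probability p³ ≈ (0.36084)³ ≈ 4.6984885e-02.
By linearity: E[X] = C(192, 3)·p³ ≈ 1161280 · 4.6984885e-02 ≈ 54562.60747.
Since α = 1/2 < 1, p = c/n^{1/2} ≫ 1/n is above the triangle threshold p ~ 1/n. Asymptotically E[X] ~ (c³/6)·n^{3(1−α)} = (5³/6)·n^{1.5} → ∞; triangles are abundant w.h.p.

E[X] ≈ 54562.60747; in regime p = Θ(1/n^{1/2}) E[X] diverges (above the triangle threshold p ~ 1/n).


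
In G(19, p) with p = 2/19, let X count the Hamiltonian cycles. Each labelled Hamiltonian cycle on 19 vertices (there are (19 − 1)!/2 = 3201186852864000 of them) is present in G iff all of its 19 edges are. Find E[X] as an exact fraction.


K_19 has (19 − 1)!/2 = 3201186852864000 labelled Hamiltonian cycles.
For each such Hamiltonian cycle H, let X_H = 1 if all 19 edges of H are present in G. Then P[X_H = 1] = p^{19} = (2/19)^{19} = 524288/1978419655660313589123979.
By linearity: E[X] = Σ_H E[X_H] = 3201186852864000 · p^{19} = 3201186852864000 · 524288/1978419655660313589123979 = 1678343852714360832000/1978419655660313589123979.
Numerically: E[X] ≈ 0.000848326.

E[X] = 3201186852864000 · (2/19)^{19} = 1678343852714360832000/1978419655660313589123979 ≈ 0.000848326.


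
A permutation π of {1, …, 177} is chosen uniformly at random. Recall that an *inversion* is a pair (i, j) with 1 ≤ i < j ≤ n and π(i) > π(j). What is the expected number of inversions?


Write X = Σ X_I over the C(177, 2) = 15576 pairs i < j, with X_I the indicator of one inversion.
There are 15576 indicators.
For each fixed pair i < j, the values π(i) and π(j) are two distinct elements of {1, …, 177} in uniformly random order; by symmetry P[π(i) > π(j)] = 1/2.
By linearity: E[X] = 15576 · (1/2) = C(177, 2) · (1/2) = 15576/2 = 7788 ≈ 7788.000000.

E[X] = 7788 = 7788.000000.


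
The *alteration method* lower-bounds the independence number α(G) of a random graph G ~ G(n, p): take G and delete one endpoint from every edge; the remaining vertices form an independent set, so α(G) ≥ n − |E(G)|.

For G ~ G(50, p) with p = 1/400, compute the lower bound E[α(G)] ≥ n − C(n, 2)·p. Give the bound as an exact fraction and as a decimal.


E[|E(G)|] = C(50, 2)·p = 1225 · (1/400) = 49/16.
E[α(G)] ≥ n − E[|E(G)|] = 50 − 49/16 = 751/16.
Numerically: ≈ 46.938.
(This is only a lower bound; the true E[α(G)] may be larger.)

E[α(G)] ≥ 751/16 ≈ 46.938.


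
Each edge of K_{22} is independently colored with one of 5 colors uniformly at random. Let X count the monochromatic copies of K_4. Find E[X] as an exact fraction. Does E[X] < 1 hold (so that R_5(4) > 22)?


E[X] = C(22, 4) · 5^{1 − 6} = 7315 · 5^{−5} = 7315/3125.
As a reduced fraction: E[X] = 1463/625 ≈ 2.340800.
Is E[X] < 1? NO.
Since E[X] ≥ 1, the first-moment bound is inconclusive at n = 22; it does NOT by itself certify R_5(4) > 22.

E[X] = 1463/625 ≈ 2.340800; E[X] ≥ 1; first-moment method inconclusive here.


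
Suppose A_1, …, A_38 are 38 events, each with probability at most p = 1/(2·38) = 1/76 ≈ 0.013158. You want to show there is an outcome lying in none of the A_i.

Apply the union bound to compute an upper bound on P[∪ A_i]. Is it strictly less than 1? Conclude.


Union bound: P[∪_{i=1}^{38} A_i] ≤ Σ_i P[A_i] ≤ 38·p = 38·(1/76) = 1/2.
Numerically: 1/2 ≈ 0.500000.
Is 1/2 < 1? YES.
Since P[∪ A_i] ≤ 1/2 < 1, the complement has P[∩ A_i^c] ≥ 1 − 1/2 = 1/2 > 0, so some outcome avoids every A_i.

38·p = 1/2 ≈ 0.500000; existence CERTIFIED by the union bound.


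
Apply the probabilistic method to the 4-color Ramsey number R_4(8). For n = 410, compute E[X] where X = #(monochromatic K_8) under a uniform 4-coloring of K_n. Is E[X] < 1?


E[X] = C(410, 8) · 4^{1 − 28} = 18488798173326195 · 4^{−27} = 18488798173326195/18014398509481984.
As a reduced fraction: E[X] = 18488798173326195/18014398509481984 ≈ 1.026.
Is E[X] < 1? NO.
Since E[X] ≥ 1, the first-moment bound is inconclusive at n = 410; it does NOT by itself certify R_4(8) > 410.

E[X] = 18488798173326195/18014398509481984 ≈ 1.026; E[X] ≥ 1; first-moment method inconclusive here.


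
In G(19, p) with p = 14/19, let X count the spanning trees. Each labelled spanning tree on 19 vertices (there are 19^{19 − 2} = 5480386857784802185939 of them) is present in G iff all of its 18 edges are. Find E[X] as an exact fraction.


K_19 has 19^{19 − 2} = 5480386857784802185939 labelled spanning trees.
For each such spanning tree H, let X_H = 1 if all 18 edges of H are present in G. Then P[X_H = 1] = p^{18} = (14/19)^{18} = 426878854210636742656/104127350297911241532841.
By linearity of expectation: E[X] = Σ_H E[X_H] = 5480386857784802185939 · p^{18} = 5480386857784802185939 · 426878854210636742656/104127350297911241532841 = 426878854210636742656/19.
Numerically: E[X] ≈ 2.25e+19.

E[X] = 5480386857784802185939 · (14/19)^{18} = 426878854210636742656/19 ≈ 2.25e+19.


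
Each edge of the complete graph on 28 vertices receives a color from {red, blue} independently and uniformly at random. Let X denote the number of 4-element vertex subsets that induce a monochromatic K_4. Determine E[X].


Let X = Σ_S X_S over the C(28, 4) = 20475 subsets S of size 4, where X_S = 1 if the K_4 on S is monochromatic.
For a fixed S, the K_4 on S has C(4, 2) = 6 edges. P[all 6 edges red] = (1/2)^6, and likewise for blue, so P[monochromatic] = 2·(1/2)^6 = 2^{1 − 6} = 1/32.
By linearity: E[X] = C(28, 4) · 2^{1 − 6} = 20475 · 1/32 = 20475/32.
Numerically: E[X] ≈ 639.8438.

E[X] = C(28,4)·2^(1−C(4,2)) = 20475/32 ≈ 639.8438.


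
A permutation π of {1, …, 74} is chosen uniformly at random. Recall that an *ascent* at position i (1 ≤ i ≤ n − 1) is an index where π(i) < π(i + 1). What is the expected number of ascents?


Write X = Σ X_I over i = 1, …, 73, with X_I the indicator of one ascent.
There are 73 indicators.
For each fixed i, the pair (π(i), π(i+1)) is a uniformly random ordered pair of distinct values from {1, …, 74}; by symmetry P[π(i) < π(i+1)] = 1/2.
By linearity: E[X] = 73 · (1/2) = (74 − 1) · (1/2) = 73/2 ≈ 36.500.

E[X] = 73/2 = 36.500.


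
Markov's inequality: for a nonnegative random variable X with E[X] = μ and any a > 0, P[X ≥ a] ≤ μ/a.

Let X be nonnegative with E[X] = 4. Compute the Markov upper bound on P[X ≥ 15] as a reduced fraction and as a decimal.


μ = E[X] = 4, a = 15.
Markov: P[X ≥ 15] ≤ μ/a = (4)/15 = 4/15.
Numerically: ≈ 0.26667.
(Since a = 15 > μ = 4.00000, the bound 4/15 is < 1 and informative.)

P[X ≥ 15] ≤ 4/15 ≈ 0.26667.


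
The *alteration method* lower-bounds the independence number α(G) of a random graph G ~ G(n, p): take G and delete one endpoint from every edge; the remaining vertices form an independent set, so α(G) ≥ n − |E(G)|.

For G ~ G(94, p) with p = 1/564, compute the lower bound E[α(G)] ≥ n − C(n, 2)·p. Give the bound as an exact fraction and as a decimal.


E[|E(G)|] = C(94, 2)·p = 4371 · (1/564) = 31/4.
E[α(G)] ≥ n − E[|E(G)|] = 94 − 31/4 = 345/4.
Numerically: ≈ 86.2500.
(This is only a lower bound; the true E[α(G)] may be larger.)

E[α(G)] ≥ 345/4 ≈ 86.2500.


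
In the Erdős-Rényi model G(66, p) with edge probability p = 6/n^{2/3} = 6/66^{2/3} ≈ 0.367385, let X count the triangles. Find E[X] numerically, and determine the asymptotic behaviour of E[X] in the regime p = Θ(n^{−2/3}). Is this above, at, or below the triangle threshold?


Number of potential triangles: C(66, 3) = 45760.
Each occurs with probability p³ ≈ (0.367385)³ ≈ 4.95867769e-02.
By linearity: E[X] = C(66, 3)·p³ ≈ 45760 · 4.95867769e-02 ≈ 2269.090909.
Since α = 2/3 < 1, p = c/n^{2/3} ≫ 1/n is above the triangle threshold p ~ 1/n. Asymptotically E[X] ~ (c³/6)·n^{3(1−α)} = (6³/6)·n^{1} → ∞; triangles are abundant w.h.p.

E[X] ≈ 2269.090909; in regime p = Θ(1/n^{2/3}) E[X] diverges (above the triangle threshold p ~ 1/n).


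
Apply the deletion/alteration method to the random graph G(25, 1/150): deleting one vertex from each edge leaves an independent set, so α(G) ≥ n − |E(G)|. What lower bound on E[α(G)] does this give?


E[|E(G)|] = C(25, 2)·p = 300 · (1/150) = 2.
E[α(G)] ≥ n − E[|E(G)|] = 25 − 2 = 23.
Numerically: ≈ 23.0000.
(This is only a lower bound; the true E[α(G)] may be larger.)

E[α(G)] ≥ 23 ≈ 23.0000.


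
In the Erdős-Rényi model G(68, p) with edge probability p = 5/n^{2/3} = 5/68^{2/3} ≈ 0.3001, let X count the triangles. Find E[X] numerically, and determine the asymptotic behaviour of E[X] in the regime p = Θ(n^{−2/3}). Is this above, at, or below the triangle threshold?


Number of potential triangles: C(68, 3) = 50116.
Each occurs with probability p³ ≈ (0.3001)³ ≈ 2.703287e-02.
By linearity: E[X] = C(68, 3)·p³ ≈ 50116 · 2.703287e-02 ≈ 1354.7794.
Since α = 2/3 < 1, p = c/n^{2/3} ≫ 1/n is above the triangle threshold p ~ 1/n. Asymptotically E[X] ~ (c³/6)·n^{3(1−α)} = (5³/6)·n^{1} → ∞; triangles are abundant w.h.p.

E[X] ≈ 1354.7794; in regime p = Θ(1/n^{2/3}) E[X] diverges (above the triangle threshold p ~ 1/n).


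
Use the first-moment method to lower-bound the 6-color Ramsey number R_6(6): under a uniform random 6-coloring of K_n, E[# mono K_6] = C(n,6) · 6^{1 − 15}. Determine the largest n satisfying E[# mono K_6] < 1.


We need C(n, 6) · 6^{1 − 15} < 1, i.e. C(n, 6) < 6^{15 − 1} = 78364164096.
Check values of n near the boundary:
  n = 195: C(195, 6) = 70656049360; 70656049360 < 78364164096? YES
  n = 196: C(196, 6) = 72887293024; 72887293024 < 78364164096? YES
  n = 197: C(197, 6) = 75176946208; 75176946208 < 78364164096? YES
  n = 198: C(198, 6) = 77526225777; 77526225777 < 78364164096? YES
  n = 199: C(199, 6) = 79936367511; 79936367511 < 78364164096? NO
The largest n with C(n, 6) < 78364164096 is n = 198 (where E[X] = 25842075259/26121388032 ≈ 0.98931). Hence R_6(6) > 198, i.e. R_6(6) ≥ 199.

Largest n = 198; hence R_6(6) > 198.


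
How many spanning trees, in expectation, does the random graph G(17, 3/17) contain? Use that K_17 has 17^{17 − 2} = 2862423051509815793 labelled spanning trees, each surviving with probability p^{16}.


K_17 has 17^{17 − 2} = 2862423051509815793 labelled spanning trees.
For each such spanning tree H, let X_H = 1 if all 16 edges of H are present in G. Then P[X_H = 1] = p^{16} = (3/17)^{16} = 43046721/48661191875666868481.
Summing the indicators: E[X] = Σ_H E[X_H] = 2862423051509815793 · p^{16} = 2862423051509815793 · 43046721/48661191875666868481 = 43046721/17.
Numerically: E[X] ≈ 2.53e+06.

E[X] = 2862423051509815793 · (3/17)^{16} = 43046721/17 ≈ 2.53e+06.


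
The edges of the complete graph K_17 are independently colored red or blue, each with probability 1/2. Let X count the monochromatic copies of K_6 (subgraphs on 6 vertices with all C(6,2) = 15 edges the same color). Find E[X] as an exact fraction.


Let X = Σ_S X_S over the C(17, 6) = 12376 subsets S of size 6, where X_S = 1 if the K_6 on S is monochromatic.
For a fixed S, the K_6 on S has C(6, 2) = 15 edges. P[all 15 edges red] = (1/2)^15, and likewise for blue, so P[monochromatic] = 2·(1/2)^15 = 2^{1 − 15} = 1/16384.
By linearity of expectation: E[X] = C(17, 6) · 2^{1 − 15} = 12376 · 1/16384 = 1547/2048.
Numerically: E[X] ≈ 0.755371.

E[X] = C(17,6)·2^(1−C(6,2)) = 1547/2048 ≈ 0.755371.


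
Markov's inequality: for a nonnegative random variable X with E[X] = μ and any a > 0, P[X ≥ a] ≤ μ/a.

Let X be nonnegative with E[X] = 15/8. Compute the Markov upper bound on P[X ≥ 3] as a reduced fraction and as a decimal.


μ = E[X] = 15/8, a = 3.
Markov: P[X ≥ 3] ≤ μ/a = (15/8)/3 = 5/8.
Numerically: ≈ 0.62500.
(Since a = 3 > μ = 1.87500, the bound 5/8 is < 1 and informative.)

P[X ≥ 3] ≤ 5/8 ≈ 0.62500.


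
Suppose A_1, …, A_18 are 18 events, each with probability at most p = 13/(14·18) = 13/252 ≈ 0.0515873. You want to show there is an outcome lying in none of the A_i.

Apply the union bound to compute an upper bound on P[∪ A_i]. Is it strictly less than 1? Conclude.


Union bound: P[∪_{i=1}^{18} A_i] ≤ Σ_i P[A_i] ≤ 18·p = 18·(13/252) = 13/14.
Numerically: 13/14 ≈ 0.9285714.
Is 13/14 < 1? YES.
Since P[∪ A_i] ≤ 13/14 < 1, the complement has P[∩ A_i^c] ≥ 1 − 13/14 = 1/14 > 0, so some outcome avoids every A_i.

18·p = 13/14 ≈ 0.9285714; existence CERTIFIED by the union bound.


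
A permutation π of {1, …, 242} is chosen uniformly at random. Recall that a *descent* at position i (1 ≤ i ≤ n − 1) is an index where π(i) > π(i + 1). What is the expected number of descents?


Write X = Σ X_I over i = 1, …, 241, with X_I the indicator of one descent.
There are 241 indicators.
For each fixed i, the pair (π(i), π(i+1)) is a uniformly random ordered pair of distinct values from {1, …, 242}; by symmetry P[π(i) > π(i+1)] = 1/2.
By linearity: E[X] = 241 · (1/2) = (242 − 1) · (1/2) = 241/2 ≈ 120.500.

E[X] = 241/2 = 120.500.


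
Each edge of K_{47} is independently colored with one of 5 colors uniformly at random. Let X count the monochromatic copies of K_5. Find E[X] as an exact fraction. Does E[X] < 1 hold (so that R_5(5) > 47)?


E[X] = C(47, 5) · 5^{1 − 10} = 1533939 · 5^{−9} = 1533939/1953125.
As a reduced fraction: E[X] = 1533939/1953125 ≈ 0.7854.
Is E[X] < 1? YES.
Since E[X] < 1, there exists a 5-coloring of K_{47} with no monochromatic K_5; hence R_5(5) > 47.

E[X] = 1533939/1953125 ≈ 0.7854; E[X] < 1, so R_5(5) > 47.


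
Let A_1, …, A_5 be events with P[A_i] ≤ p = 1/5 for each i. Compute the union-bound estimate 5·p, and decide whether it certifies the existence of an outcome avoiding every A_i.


Union bound: P[∪_{i=1}^{5} A_i] ≤ Σ_i P[A_i] ≤ 5·p = 5·(1/5) = 1.
Numerically: 1 ≈ 1.00000.
Is 1 < 1? NO.
Since the bound 1 is ≥ 1, the union bound is uninformative here; it does NOT by itself certify existence.

5·p = 1 ≈ 1.00000; existence NOT certified by the union bound.


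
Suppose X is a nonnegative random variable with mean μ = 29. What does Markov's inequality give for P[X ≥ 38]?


μ = E[X] = 29, a = 38.
Markov: P[X ≥ 38] ≤ μ/a = (29)/38 = 29/38.
Numerically: ≈ 0.7632.
(Since a = 38 > μ = 29.0000, the bound 29/38 is < 1 and informative.)

P[X ≥ 38] ≤ 29/38 ≈ 0.7632.


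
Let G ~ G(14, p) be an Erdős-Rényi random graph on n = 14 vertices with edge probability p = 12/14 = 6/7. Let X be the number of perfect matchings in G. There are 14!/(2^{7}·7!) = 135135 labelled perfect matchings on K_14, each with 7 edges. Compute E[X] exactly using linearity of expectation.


K_14 has 14!/(2^{7}·7!) = 135135 labelled perfect matchings.
For each such perfect matching H, let X_H = 1 if all 7 edges of H are present in G. Then P[X_H = 1] = p^{7} = (6/7)^{7} = 279936/823543.
By linearity of expectation: E[X] = Σ_H E[X_H] = 135135 · p^{7} = 135135 · 279936/823543 = 5404164480/117649.
Numerically: E[X] ≈ 45935.

E[X] = 135135 · (6/7)^{7} = 5404164480/117649 ≈ 45935.


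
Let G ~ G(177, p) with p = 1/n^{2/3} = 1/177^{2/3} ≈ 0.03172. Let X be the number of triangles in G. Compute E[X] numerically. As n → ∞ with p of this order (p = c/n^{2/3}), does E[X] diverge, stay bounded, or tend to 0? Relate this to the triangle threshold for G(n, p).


Number of potential triangles: C(177, 3) = 908600.
Each occurs with probability p³ ≈ (0.03172)³ ≈ 3.191931e-05.
By linearity: E[X] = C(177, 3)·p³ ≈ 908600 · 3.191931e-05 ≈ 29.0019.
Since α = 2/3 < 1, p = c/n^{2/3} ≫ 1/n is above the triangle threshold p ~ 1/n. Asymptotically E[X] ~ (c³/6)·n^{3(1−α)} = (1³/6)·n^{1} → ∞; triangles are abundant w.h.p.

E[X] ≈ 29.0019; in regime p = Θ(1/n^{2/3}) E[X] diverges (above the triangle threshold p ~ 1/n).


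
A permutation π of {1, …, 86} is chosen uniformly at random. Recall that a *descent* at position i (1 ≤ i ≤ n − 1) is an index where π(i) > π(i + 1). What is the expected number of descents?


Write X = Σ X_I over i = 1, …, 85, with X_I the indicator of one descent.
There are 85 indicators.
For each fixed i, the pair (π(i), π(i+1)) is a uniformly random ordered pair of distinct values from {1, …, 86}; by symmetry P[π(i) > π(i+1)] = 1/2.
By linearity: E[X] = 85 · (1/2) = (86 − 1) · (1/2) = 85/2 ≈ 42.500000.

E[X] = 85/2 = 42.500000.


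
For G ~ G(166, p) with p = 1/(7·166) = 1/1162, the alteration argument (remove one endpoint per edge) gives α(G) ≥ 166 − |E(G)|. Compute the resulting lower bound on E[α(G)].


E[|E(G)|] = C(166, 2)·p = 13695 · (1/1162) = 165/14.
E[α(G)] ≥ n − E[|E(G)|] = 166 − 165/14 = 2159/14.
Numerically: ≈ 154.214286.
(This is only a lower bound; the true E[α(G)] may be larger.)

E[α(G)] ≥ 2159/14 ≈ 154.214286.


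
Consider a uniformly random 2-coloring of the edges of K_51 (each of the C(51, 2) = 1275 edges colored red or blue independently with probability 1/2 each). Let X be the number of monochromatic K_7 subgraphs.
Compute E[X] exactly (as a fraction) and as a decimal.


Let X = Σ_S X_S over the C(51, 7) = 115775100 subsets S of size 7, where X_S = 1 if the K_7 on S is monochromatic.
For a fixed S, the K_7 on S has C(7, 2) = 21 edges. P[all 21 edges red] = (1/2)^21, and likewise for blue, so P[monochromatic] = 2·(1/2)^21 = 2^{1 − 21} = 1/1048576.
Summing: E[X] = C(51, 7) · 2^{1 − 21} = 115775100 · 1/1048576 = 28943775/262144.
Numerically: E[X] ≈ 110.411739.

E[X] = C(51,7)·2^(1−C(7,2)) = 28943775/262144 ≈ 110.411739.


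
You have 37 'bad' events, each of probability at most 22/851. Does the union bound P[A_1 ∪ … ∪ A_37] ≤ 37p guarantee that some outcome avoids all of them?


Union bound: P[∪_{i=1}^{37} A_i] ≤ Σ_i P[A_i] ≤ 37·p = 37·(22/851) = 22/23.
Numerically: 22/23 ≈ 0.95652.
Is 22/23 < 1? YES.
Since P[∪ A_i] ≤ 22/23 < 1, the complement has P[∩ A_i^c] ≥ 1 − 22/23 = 1/23 > 0, so some outcome avoids every A_i.

37·p = 22/23 ≈ 0.95652; existence CERTIFIED by the union bound.


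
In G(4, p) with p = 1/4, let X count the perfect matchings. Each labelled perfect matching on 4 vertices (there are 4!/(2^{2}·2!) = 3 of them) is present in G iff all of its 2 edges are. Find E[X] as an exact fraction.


K_4 has 4!/(2^{2}·2!) = 3 labelled perfect matchings.
For each such perfect matching H, let X_H = 1 if all 2 edges of H are present in G. Then P[X_H = 1] = p^{2} = (1/4)^{2} = 1/16.
Summing the indicators: E[X] = Σ_H E[X_H] = 3 · p^{2} = 3 · 1/16 = 3/16.
Numerically: E[X] ≈ 0.1875.

E[X] = 3 · (1/4)^{2} = 3/16 ≈ 0.1875.


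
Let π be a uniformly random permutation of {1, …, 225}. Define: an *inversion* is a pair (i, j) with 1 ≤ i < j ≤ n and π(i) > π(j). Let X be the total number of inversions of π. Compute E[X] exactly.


Write X = Σ X_I over the C(225, 2) = 25200 pairs i < j, with X_I the indicator of one inversion.
There are 25200 indicators.
For each fixed pair i < j, the values π(i) and π(j) are two distinct elements of {1, …, 225} in uniformly random order; by symmetry P[π(i) > π(j)] = 1/2.
By linearity: E[X] = 25200 · (1/2) = C(225, 2) · (1/2) = 25200/2 = 12600 ≈ 12600.000000.

E[X] = 12600 = 12600.000000.


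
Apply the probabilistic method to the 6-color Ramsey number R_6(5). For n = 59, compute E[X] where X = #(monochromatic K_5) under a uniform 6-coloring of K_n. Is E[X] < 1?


E[X] = C(59, 5) · 6^{1 − 10} = 5006386 · 6^{−9} = 5006386/10077696.
As a reduced fraction: E[X] = 2503193/5038848 ≈ 0.4967788.
Is E[X] < 1? YES.
Since E[X] < 1, there exists a 6-coloring of K_{59} with no monochromatic K_5; hence R_6(5) > 59.

E[X] = 2503193/5038848 ≈ 0.4967788; E[X] < 1, so R_6(5) > 59.


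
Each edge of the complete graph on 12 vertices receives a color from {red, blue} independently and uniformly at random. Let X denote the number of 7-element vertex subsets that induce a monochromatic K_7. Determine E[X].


Let X = Σ_S X_S over the C(12, 7) = 792 subsets S of size 7, where X_S = 1 if the K_7 on S is monochromatic.
For a fixed S, the K_7 on S has C(7, 2) = 21 edges. P[all 21 edges red] = (1/2)^21, and likewise for blue, so P[monochromatic] = 2·(1/2)^21 = 2^{1 − 21} = 1/1048576.
Summing: E[X] = C(12, 7) · 2^{1 − 21} = 792 · 1/1048576 = 99/131072.
Numerically: E[X] ≈ 0.0008.

E[X] = C(12,7)·2^(1−C(7,2)) = 99/131072 ≈ 0.0008.


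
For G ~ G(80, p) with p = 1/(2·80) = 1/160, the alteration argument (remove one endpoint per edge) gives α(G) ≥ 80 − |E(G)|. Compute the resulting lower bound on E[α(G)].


E[|E(G)|] = C(80, 2)·p = 3160 · (1/160) = 79/4.
E[α(G)] ≥ n − E[|E(G)|] = 80 − 79/4 = 241/4.
Numerically: ≈ 60.250000.
(This is only a lower bound; the true E[α(G)] may be larger.)

E[α(G)] ≥ 241/4 ≈ 60.250000.


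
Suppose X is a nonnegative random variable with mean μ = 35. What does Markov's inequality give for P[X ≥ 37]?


μ = E[X] = 35, a = 37.
Markov: P[X ≥ 37] ≤ μ/a = (35)/37 = 35/37.
Numerically: ≈ 0.945946.
(Since a = 37 > μ = 35.000000, the bound 35/37 is < 1 and informative.)

P[X ≥ 37] ≤ 35/37 ≈ 0.945946.


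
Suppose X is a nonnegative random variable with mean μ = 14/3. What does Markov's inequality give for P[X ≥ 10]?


μ = E[X] = 14/3, a = 10.
Markov: P[X ≥ 10] ≤ μ/a = (14/3)/10 = 7/15.
Numerically: ≈ 0.467.
(Since a = 10 > μ = 4.667, the bound 7/15 is < 1 and informative.)

P[X ≥ 10] ≤ 7/15 ≈ 0.467.


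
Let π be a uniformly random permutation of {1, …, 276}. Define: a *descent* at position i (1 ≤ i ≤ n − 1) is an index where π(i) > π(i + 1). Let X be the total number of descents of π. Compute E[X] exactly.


Write X = Σ X_I over i = 1, …, 275, with X_I the indicator of one descent.
There are 275 indicators.
For each fixed i, the pair (π(i), π(i+1)) is a uniformly random ordered pair of distinct values from {1, …, 276}; by symmetry P[π(i) > π(i+1)] = 1/2.
By linearity: E[X] = 275 · (1/2) = (276 − 1) · (1/2) = 275/2 ≈ 137.500000.

E[X] = 275/2 = 137.500000.
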